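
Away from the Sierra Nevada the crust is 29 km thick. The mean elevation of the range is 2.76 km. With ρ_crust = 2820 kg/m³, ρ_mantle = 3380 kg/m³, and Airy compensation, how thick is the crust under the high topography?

45.7 km

Root depth r = h ρ_c / (ρ_m − ρ_c) = 2.76 km × 2820 / 560 = 13.9 km.
Total thickness = T + h + r = 29 km + 2.76 km + 13.9 km = 45.7 km.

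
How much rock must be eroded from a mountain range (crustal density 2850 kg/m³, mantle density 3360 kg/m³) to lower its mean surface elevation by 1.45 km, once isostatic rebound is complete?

9.55 km

Net drop Δ = e − u = e − e ρ_c/ρ_m = e (ρ_m − ρ_c)/ρ_m.
e = Δ ρ_m/(ρ_m − ρ_c) = 1.45 km × 3360/510 = 9.55 km.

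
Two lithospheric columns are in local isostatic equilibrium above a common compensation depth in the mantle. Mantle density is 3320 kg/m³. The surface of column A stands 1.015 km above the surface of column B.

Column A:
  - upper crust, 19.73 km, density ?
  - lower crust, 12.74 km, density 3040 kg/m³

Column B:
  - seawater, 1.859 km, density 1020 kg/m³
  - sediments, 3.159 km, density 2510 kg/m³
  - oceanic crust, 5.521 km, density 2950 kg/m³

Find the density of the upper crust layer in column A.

2880 kg/m³

Take the compensation level at the base of the deeper column (depth z_c below the surface of column A) and equate Σ ρ_i t_i down to z_c; mantle fills any gap and the z_c terms cancel.
Column A: 19.73×ρ + 12.74×3040 + (z_c − 32.47)×3320
Column B: 1.015×0 + 1.859×1020 + 3.159×2510 + 5.521×2950 + (z_c − 1.015 − 10.539)×3320
The z_c×3320 term appears on both sides and cancels. Collect the known terms of each column as K = Σ(ρt)_known − 3320 × (depth of known layers): K_A = 38729.6 − 3320×32.47 = −69070.8; K_B = 26112.22 − 3320×(1.015 + 10.539) = −12247.06.
Balance: K_A + 19.73×ρ = K_B, so ρ = (K_B − K_A)/19.73 = 56823.7/19.73 = 2880 kg/m³.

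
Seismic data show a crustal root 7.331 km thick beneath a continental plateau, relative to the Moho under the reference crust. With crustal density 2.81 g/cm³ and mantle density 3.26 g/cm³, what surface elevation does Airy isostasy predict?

For local isostatic compensation: ρ_c h = (ρ_m − ρ_c) r.
h = r (ρ_m − ρ_c) / ρ_c = 7.331 km × (3.26 − 2.81) / 2.81 = 1.17 km.

1.17 km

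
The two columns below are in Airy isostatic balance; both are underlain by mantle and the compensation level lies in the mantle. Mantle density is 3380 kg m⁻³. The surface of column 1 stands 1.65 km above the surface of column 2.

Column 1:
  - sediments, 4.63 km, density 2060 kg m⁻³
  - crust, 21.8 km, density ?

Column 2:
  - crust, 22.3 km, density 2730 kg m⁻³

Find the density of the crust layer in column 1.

Take the compensation level at the base of the deeper column (depth z_c below the surface of column 1) and equate Σ ρ_i t_i down to z_c; mantle fills any gap and the z_c terms cancel.
Column 1: 4.63×2060 + 21.8×ρ + (z_c − 26.43)×3380
Column 2: 1.65×0 + 22.3×2730 + (z_c − 1.65 − 22.3)×3380
The z_c×3380 term appears on both sides and cancels. Collect the known terms of each column as K = Σ(ρt)_known − 3380 × (depth of known layers): K_1 = 9537.8 − 3380×26.43 = −79795.6; K_2 = 60879 − 3380×(1.65 + 22.3) = −20072.
Balance: K_1 + 21.8×ρ = K_2, so ρ = (K_2 − K_1)/21.8 = 59723.6/21.8 = 2740 kg m⁻³.

2740 kg m⁻³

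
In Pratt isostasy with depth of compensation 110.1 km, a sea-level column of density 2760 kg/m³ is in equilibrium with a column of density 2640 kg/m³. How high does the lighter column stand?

ρ_ref D = ρ (D + h) → h = D (ρ_ref − ρ)/ρ.
h = 110.1 km × (2760 − 2640)/2640 = 5 km.

5 km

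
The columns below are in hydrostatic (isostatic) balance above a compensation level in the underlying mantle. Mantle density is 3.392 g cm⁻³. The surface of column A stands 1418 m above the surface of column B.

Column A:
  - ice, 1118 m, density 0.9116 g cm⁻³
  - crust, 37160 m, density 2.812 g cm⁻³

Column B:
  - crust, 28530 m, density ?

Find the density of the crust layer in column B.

Take the compensation level at the base of the deeper column (depth z_c below the surface of column A) and equate Σ ρ_i t_i down to z_c; mantle fills any gap and the z_c terms cancel.
Column A: 1118×0.9116 + 37160×2.812 + (z_c − 38278)×3.392
Column B: 1418×0 + 28530×ρ + (z_c − 1418 − 28530)×3.392
The z_c×3.392 term appears on both sides and cancels. Collect the known terms of each column as K = Σ(ρt)_known − 3.392 × (depth of known layers): K_A = 105513.089 − 3.392×38278 = −24325.8872; K_B = 0 − 3.392×(1418 + 28530) = −101583.616.
Balance: K_A = K_B + 28530×ρ, so ρ = (K_A − K_B)/28530 = 77257.7/28530 = 2.71 g cm⁻³.

2.71 g cm⁻³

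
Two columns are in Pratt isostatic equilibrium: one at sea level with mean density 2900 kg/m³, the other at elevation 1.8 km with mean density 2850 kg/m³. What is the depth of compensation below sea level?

ρ_ref D = ρ (D + h) → D (ρ_ref − ρ) = ρ h.
D = ρ h/(ρ_ref − ρ) = 2850 × 1.8 km/(2900 − 2850) = 103 km.

103 km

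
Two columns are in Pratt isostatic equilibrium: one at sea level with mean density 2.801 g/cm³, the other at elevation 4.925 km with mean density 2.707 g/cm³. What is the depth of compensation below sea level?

142 km

ρ_ref D = ρ (D + h) → D (ρ_ref − ρ) = ρ h.
D = ρ h/(ρ_ref − ρ) = 2.707 × 4.925 km/(2.801 − 2.707) = 142 km.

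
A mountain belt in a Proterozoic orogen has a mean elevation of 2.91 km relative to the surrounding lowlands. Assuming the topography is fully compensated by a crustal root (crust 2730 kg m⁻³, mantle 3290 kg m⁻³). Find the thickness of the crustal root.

14.2 km

Balancing pressure at the compensation depth: the weight of the topography is balanced by the buoyancy of the root, ρ_c h = (ρ_m − ρ_c) r.
r = h · ρ_c / (ρ_m − ρ_c) = 2.91 km × 2730 / (3290 − 2730) = 14.2 km.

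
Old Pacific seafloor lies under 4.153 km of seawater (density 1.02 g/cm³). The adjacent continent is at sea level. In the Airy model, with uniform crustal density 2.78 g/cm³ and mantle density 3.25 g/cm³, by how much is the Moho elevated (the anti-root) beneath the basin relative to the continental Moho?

Isostatic balance requires: replacing crust with seawater at the top is compensated by replacing crust with mantle at the base: d (ρ_c − ρ_w) = a (ρ_m − ρ_c).
a = d (ρ_c − ρ_w)/(ρ_m − ρ_c) = 4.153 km × 1.76/0.47 = 15.6 km.

15.6 km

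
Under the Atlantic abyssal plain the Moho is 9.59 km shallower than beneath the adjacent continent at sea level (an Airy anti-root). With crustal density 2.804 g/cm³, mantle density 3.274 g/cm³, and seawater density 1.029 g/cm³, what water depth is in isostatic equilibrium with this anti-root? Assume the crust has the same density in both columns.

Replacing a thickness d of crust by seawater at the top must be balanced by replacing crust with mantle at the base: d (ρ_c − ρ_w) = a (ρ_m − ρ_c).
d = a (ρ_m − ρ_c)/(ρ_c − ρ_w) = 9.59 km × 0.47/1.775 = 2.54 km.

2.54 km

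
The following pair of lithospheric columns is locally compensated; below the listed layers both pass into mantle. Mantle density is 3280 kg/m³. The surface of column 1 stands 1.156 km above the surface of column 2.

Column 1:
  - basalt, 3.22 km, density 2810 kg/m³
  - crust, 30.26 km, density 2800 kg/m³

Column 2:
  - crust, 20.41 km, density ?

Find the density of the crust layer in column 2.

2680 kg/m³

Take the compensation level at the base of the deeper column (depth z_c below the surface of column 1) and equate Σ ρ_i t_i down to z_c; mantle fills any gap and the z_c terms cancel.
Column 1: 3.22×2810 + 30.26×2800 + (z_c − 33.48)×3280
Column 2: 1.156×0 + 20.41×ρ + (z_c − 1.156 − 20.41)×3280
The z_c×3280 term appears on both sides and cancels. Collect the known terms of each column as K = Σ(ρt)_known − 3280 × (depth of known layers): K_1 = 93776.2 − 3280×33.48 = −16038.2; K_2 = 0 − 3280×(1.156 + 20.41) = −70736.48.
Balance: K_1 = K_2 + 20.41×ρ, so ρ = (K_1 − K_2)/20.41 = 54698.3/20.41 = 2680 kg/m³.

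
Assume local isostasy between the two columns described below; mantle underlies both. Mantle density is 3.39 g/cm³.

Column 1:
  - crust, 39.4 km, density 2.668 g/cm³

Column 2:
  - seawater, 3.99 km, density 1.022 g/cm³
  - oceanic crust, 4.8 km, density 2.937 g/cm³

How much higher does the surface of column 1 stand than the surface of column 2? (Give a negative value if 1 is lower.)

For any compensation level in the mantle, the mantle terms cancel and isostasy reduces to e = (Σt_1 − Σt_2) − (Σ(ρt)_1 − Σ(ρt)_2) / ρ_m.
Σt_1 = 39.4 km; Σt_2 = 8.79 km; Σ(ρt)_1 = 105.1192; Σ(ρt)_2 = 18.17538 (in km·g/cm³).
e = (39.4 − 8.79) − (105.1192 − 18.17538) / 3.39 = 4.96 km.

4.96 km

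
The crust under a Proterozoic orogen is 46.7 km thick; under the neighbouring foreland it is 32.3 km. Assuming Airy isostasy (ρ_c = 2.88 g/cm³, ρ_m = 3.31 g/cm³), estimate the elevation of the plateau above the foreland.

1.87 km

Excess crust Δ = 46.7 km − 32.3 km = 14.4 km, split between elevation h and root r with h + r = Δ.
Airy balance ρ_c h = (ρ_m − ρ_c) r gives r = h ρ_c/(ρ_m − ρ_c), so h (1 + ρ_c/(ρ_m − ρ_c)) = Δ, i.e. h = Δ (ρ_m − ρ_c)/ρ_m.
h = 14.4 km × 0.43/3.31 = 1.87 km.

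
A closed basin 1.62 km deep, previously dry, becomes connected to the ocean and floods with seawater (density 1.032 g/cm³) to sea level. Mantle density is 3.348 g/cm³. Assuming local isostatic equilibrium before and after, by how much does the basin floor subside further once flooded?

0.722 km

After flooding the water column is d + s deep. Its weight must equal the weight of mantle displaced by the extra subsidence s: (d + s) ρ_w = s ρ_m.
s = d ρ_w / (ρ_m − ρ_w) = 1.62 km × 1.032/(3.348 − 1.032) = 0.722 km.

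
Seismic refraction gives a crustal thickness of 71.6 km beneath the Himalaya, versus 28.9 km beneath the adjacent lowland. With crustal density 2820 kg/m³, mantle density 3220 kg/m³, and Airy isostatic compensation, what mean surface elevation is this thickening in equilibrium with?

Excess crust Δ = 71.6 km − 28.9 km = 42.7 km, split between elevation h and root r with h + r = Δ.
Airy balance ρ_c h = (ρ_m − ρ_c) r gives r = h ρ_c/(ρ_m − ρ_c), so h (1 + ρ_c/(ρ_m − ρ_c)) = Δ, i.e. h = Δ (ρ_m − ρ_c)/ρ_m.
h = 42.7 km × 400/3220 = 5.3 km.

5.3 km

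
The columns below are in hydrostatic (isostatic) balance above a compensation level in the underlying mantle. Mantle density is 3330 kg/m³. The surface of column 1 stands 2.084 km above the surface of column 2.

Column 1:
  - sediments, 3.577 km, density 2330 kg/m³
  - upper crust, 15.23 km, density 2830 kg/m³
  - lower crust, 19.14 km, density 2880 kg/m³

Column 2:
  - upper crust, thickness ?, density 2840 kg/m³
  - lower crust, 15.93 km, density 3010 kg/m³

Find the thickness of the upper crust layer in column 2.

Take the compensation level at the base of the deeper column (depth z_c below the surface of column 1) and equate Σ ρ_i t_i down to z_c; mantle fills any gap and the z_c terms cancel.
Column 1: 3.577×2330 + 15.23×2830 + 19.14×2880 + (z_c − 37.947)×3330
Column 2: 2.084×0 + x×2840 + 15.93×3010 + (z_c − 2.084 − 15.93 − x)×3330
The z_c×3330 term appears on both sides and cancels. Collect the known terms of each column as K = Σ(ρt)_known − 3330 × (depth of known layers): K_1 = 106558.51 − 3330×37.947 = −19805; K_2 = 47949.3 − 3330×(2.084 + 15.93) = −12037.32.
Balance: K_1 = K_2 − x×(3330 − 2840), so x = (K_2 − K_1)/(3330 − 2840) = 7767.68/490 = 15.9 km.

15.9 km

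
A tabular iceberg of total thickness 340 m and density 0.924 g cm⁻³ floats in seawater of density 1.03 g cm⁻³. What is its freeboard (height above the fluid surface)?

35 m

Floating equilibrium: submerged depth d = t ρ_obj/ρ_fluid = 340 m × 0.924/1.03 = 305 m.
Freeboard = t − d = 340 m − 305 m = 35 m.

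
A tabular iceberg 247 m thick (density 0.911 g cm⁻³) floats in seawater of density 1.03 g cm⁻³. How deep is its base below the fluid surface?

Draft d = t ρ_obj/ρ_fluid = 247 m × 0.911/1.03 = 218 m.

218 m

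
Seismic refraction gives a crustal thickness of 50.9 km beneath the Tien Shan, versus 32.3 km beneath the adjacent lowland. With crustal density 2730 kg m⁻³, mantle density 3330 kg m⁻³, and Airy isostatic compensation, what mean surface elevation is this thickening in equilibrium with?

Excess crust Δ = 50.9 km − 32.3 km = 18.6 km, split between elevation h and root r with h + r = Δ.
Airy balance ρ_c h = (ρ_m − ρ_c) r gives r = h ρ_c/(ρ_m − ρ_c), so h (1 + ρ_c/(ρ_m − ρ_c)) = Δ, i.e. h = Δ (ρ_m − ρ_c)/ρ_m.
h = 18.6 km × 600/3330 = 3.35 km.

3.35 km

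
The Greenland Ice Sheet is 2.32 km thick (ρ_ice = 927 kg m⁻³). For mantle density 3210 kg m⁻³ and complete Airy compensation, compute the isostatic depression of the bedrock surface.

In Airy isostatic equilibrium: the ice load ρ_ice t is balanced by mantle displaced below, ρ_m s.
s = t ρ_ice / ρ_m = 2.32 km × 927/3210 = 0.67 km.

0.67 km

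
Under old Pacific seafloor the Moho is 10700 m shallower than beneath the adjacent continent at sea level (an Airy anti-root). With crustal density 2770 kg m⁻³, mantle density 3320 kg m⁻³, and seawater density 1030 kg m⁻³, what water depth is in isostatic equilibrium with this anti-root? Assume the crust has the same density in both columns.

3380 m

Replacing a thickness d of crust by seawater at the top must be balanced by replacing crust with mantle at the base: d (ρ_c − ρ_w) = a (ρ_m − ρ_c).
d = a (ρ_m − ρ_c)/(ρ_c − ρ_w) = 10700 m × 550/1740 = 3380 m.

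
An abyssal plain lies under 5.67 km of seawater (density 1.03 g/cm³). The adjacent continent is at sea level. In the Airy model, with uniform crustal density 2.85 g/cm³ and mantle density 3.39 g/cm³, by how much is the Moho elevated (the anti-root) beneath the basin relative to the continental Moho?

By Archimedes' principle applied to the lithosphere: replacing crust with seawater at the top is compensated by replacing crust with mantle at the base: d (ρ_c − ρ_w) = a (ρ_m − ρ_c).
a = d (ρ_c − ρ_w)/(ρ_m − ρ_c) = 5.67 km × 1.82/0.54 = 19.1 km.

19.1 km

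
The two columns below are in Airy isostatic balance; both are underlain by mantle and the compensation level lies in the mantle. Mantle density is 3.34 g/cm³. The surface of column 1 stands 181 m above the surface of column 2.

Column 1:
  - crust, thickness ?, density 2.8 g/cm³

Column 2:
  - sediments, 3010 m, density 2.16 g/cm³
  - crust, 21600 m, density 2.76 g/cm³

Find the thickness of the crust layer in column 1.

30900 m

Take the compensation level at the base of the deeper column (depth z_c below the surface of column 1) and equate Σ ρ_i t_i down to z_c; mantle fills any gap and the z_c terms cancel.
Column 1: x×2.8 + (z_c − 0 − x)×3.34
Column 2: 181×0 + 3010×2.16 + 21600×2.76 + (z_c − 181 − 24610)×3.34
The z_c×3.34 term appears on both sides and cancels. Collect the known terms of each column as K = Σ(ρt)_known − 3.34 × (depth of known layers): K_1 = 0 − 3.34×0 = 0; K_2 = 66117.6 − 3.34×(181 + 24610) = −16684.34.
Balance: K_1 − x×(3.34 − 2.8) = K_2, so x = (K_1 − K_2)/(3.34 − 2.8) = 16684.3/0.54 = 30900 m.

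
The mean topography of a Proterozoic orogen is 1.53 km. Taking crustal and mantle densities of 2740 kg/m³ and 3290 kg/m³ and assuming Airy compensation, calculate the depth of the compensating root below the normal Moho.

Balancing pressure at the compensation depth: the weight of the topography is balanced by the buoyancy of the root, ρ_c h = (ρ_m − ρ_c) r.
r = h · ρ_c / (ρ_m − ρ_c) = 1.53 km × 2740 / (3290 − 2740) = 7.62 km.

7.62 km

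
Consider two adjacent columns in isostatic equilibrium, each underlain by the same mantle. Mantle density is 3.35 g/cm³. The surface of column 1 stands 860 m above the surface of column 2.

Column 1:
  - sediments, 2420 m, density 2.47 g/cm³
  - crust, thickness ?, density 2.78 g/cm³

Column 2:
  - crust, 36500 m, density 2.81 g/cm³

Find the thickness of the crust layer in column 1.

Take the compensation level at the base of the deeper column (depth z_c below the surface of column 1) and equate Σ ρ_i t_i down to z_c; mantle fills any gap and the z_c terms cancel.
Column 1: 2420×2.47 + x×2.78 + (z_c − 2420 − x)×3.35
Column 2: 860×0 + 36500×2.81 + (z_c − 860 − 36500)×3.35
The z_c×3.35 term appears on both sides and cancels. Collect the known terms of each column as K = Σ(ρt)_known − 3.35 × (depth of known layers): K_1 = 5977.4 − 3.35×2420 = −2129.6; K_2 = 102565 − 3.35×(860 + 36500) = −22591.
Balance: K_1 − x×(3.35 − 2.78) = K_2, so x = (K_1 − K_2)/(3.35 − 2.78) = 20461.4/0.57 = 35900 m.

35900 m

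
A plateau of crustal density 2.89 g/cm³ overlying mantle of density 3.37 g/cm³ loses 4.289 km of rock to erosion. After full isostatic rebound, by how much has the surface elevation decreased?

0.611 km

Rebound u = e ρ_c/ρ_m = 4.289 km × 2.89/3.37 = 3.678 km.
Net surface drop = e − u = 4.289 km − 3.678 km = e (ρ_m − ρ_c)/ρ_m = 0.611 km.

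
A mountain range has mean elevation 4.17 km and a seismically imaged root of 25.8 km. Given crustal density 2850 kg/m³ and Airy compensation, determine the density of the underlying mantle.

3310 kg/m³

Airy balance: ρ_c h = (ρ_m − ρ_c) r → ρ_m = ρ_c (1 + h/r).
ρ_m = 2850 × (1 + 4.17 km/25.8 km) = 3310 kg/m³.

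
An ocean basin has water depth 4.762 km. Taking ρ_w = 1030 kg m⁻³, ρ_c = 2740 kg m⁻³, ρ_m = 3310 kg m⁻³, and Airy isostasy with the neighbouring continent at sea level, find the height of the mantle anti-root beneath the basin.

14.3 km

Balancing pressure at the compensation depth: replacing crust with seawater at the top is compensated by replacing crust with mantle at the base: d (ρ_c − ρ_w) = a (ρ_m − ρ_c).
a = d (ρ_c − ρ_w)/(ρ_m − ρ_c) = 4.762 km × 1710/570 = 14.3 km.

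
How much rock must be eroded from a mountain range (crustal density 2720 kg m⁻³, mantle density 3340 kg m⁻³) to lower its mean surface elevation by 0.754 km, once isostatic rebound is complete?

Net drop Δ = e − u = e − e ρ_c/ρ_m = e (ρ_m − ρ_c)/ρ_m.
e = Δ ρ_m/(ρ_m − ρ_c) = 0.754 km × 3340/620 = 4.06 km.

4.06 km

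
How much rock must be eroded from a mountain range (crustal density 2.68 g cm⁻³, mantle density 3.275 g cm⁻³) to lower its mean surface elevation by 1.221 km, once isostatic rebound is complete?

Net drop Δ = e − u = e − e ρ_c/ρ_m = e (ρ_m − ρ_c)/ρ_m.
e = Δ ρ_m/(ρ_m − ρ_c) = 1.221 km × 3.275/0.595 = 6.72 km.

6.72 km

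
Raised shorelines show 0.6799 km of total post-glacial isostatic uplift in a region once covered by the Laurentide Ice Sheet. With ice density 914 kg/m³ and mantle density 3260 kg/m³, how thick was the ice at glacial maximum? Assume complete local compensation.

2.43 km

u = t ρ_ice/ρ_m → t = u ρ_m/ρ_ice = 0.6799 km × 3260/914 = 2.43 km.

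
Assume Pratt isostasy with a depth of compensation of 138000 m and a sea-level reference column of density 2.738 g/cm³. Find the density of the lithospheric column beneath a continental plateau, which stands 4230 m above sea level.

Pratt balance: ρ_ref D = ρ (D + h).
ρ = ρ_ref D/(D + h) = 2.738 × 138000 m/(138000 m + 4230 m) = 2.66 g/cm³.

2.66 g/cm³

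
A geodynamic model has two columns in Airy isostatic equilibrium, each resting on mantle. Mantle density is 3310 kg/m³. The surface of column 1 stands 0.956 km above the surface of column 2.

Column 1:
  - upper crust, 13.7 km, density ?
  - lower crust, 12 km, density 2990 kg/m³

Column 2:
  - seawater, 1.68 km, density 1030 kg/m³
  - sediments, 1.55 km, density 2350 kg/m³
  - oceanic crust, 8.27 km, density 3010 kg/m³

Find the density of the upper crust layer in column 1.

2790 kg/m³

Take the compensation level at the base of the deeper column (depth z_c below the surface of column 1) and equate Σ ρ_i t_i down to z_c; mantle fills any gap and the z_c terms cancel.
Column 1: 13.7×ρ + 12×2990 + (z_c − 25.7)×3310
Column 2: 0.956×0 + 1.68×1030 + 1.55×2350 + 8.27×3010 + (z_c − 0.956 − 11.5)×3310
The z_c×3310 term appears on both sides and cancels. Collect the known terms of each column as K = Σ(ρt)_known − 3310 × (depth of known layers): K_1 = 35880 − 3310×25.7 = −49187; K_2 = 30265.6 − 3310×(0.956 + 11.5) = −10963.76.
Balance: K_1 + 13.7×ρ = K_2, so ρ = (K_2 − K_1)/13.7 = 38223.2/13.7 = 2790 kg/m³.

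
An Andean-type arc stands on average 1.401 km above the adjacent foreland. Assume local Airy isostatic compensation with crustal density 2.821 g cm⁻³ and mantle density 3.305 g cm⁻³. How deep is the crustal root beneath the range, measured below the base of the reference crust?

Balancing pressure at the compensation depth: the weight of the topography is balanced by the buoyancy of the root, ρ_c h = (ρ_m − ρ_c) r.
r = h · ρ_c / (ρ_m − ρ_c) = 1.401 km × 2.821 / (3.305 − 2.821) = 8.17 km.

8.17 km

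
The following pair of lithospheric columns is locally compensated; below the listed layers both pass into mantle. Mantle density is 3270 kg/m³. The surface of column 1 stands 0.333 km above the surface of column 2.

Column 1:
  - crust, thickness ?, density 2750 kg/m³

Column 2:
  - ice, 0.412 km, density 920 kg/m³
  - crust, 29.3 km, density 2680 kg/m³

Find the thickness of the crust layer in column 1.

37.2 km

Take the compensation level at the base of the deeper column (depth z_c below the surface of column 1) and equate Σ ρ_i t_i down to z_c; mantle fills any gap and the z_c terms cancel.
Column 1: x×2750 + (z_c − 0 − x)×3270
Column 2: 0.333×0 + 0.412×920 + 29.3×2680 + (z_c − 0.333 − 29.712)×3270
The z_c×3270 term appears on both sides and cancels. Collect the known terms of each column as K = Σ(ρt)_known − 3270 × (depth of known layers): K_1 = 0 − 3270×0 = 0; K_2 = 78903.04 − 3270×(0.333 + 29.712) = −19344.11.
Balance: K_1 − x×(3270 − 2750) = K_2, so x = (K_1 − K_2)/(3270 − 2750) = 19344.1/520 = 37.2 km.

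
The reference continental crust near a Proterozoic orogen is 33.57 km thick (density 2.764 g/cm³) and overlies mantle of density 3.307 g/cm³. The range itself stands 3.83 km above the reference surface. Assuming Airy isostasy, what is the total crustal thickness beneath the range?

56.9 km

Root depth r = h ρ_c / (ρ_m − ρ_c) = 3.83 km × 2.764 / 0.543 = 19.5 km.
Total thickness = T + h + r = 33.57 km + 3.83 km + 19.5 km = 56.9 km.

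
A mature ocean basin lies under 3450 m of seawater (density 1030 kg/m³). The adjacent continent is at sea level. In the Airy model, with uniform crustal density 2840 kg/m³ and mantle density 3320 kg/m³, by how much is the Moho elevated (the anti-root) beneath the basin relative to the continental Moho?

13000 m

Balancing pressure at the compensation depth: replacing crust with seawater at the top is compensated by replacing crust with mantle at the base: d (ρ_c − ρ_w) = a (ρ_m − ρ_c).
a = d (ρ_c − ρ_w)/(ρ_m − ρ_c) = 3450 m × 1810/480 = 13000 m.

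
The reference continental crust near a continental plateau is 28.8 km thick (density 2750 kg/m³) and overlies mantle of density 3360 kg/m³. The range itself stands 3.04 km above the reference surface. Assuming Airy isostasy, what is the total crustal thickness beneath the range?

45.5 km

Root depth r = h ρ_c / (ρ_m − ρ_c) = 3.04 km × 2750 / 610 = 13.7 km.
Total thickness = T + h + r = 28.8 km + 3.04 km + 13.7 km = 45.5 km.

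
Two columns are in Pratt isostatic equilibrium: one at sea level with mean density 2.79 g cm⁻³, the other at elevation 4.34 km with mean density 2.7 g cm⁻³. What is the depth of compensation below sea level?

ρ_ref D = ρ (D + h) → D (ρ_ref − ρ) = ρ h.
D = ρ h/(ρ_ref − ρ) = 2.7 × 4.34 km/(2.79 − 2.7) = 130 km.

130 km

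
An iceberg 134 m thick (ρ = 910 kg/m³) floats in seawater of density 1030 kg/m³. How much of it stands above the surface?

Floating equilibrium: submerged depth d = t ρ_obj/ρ_fluid = 134 m × 910/1030 = 118.4 m.
Freeboard = t − d = 134 m − 118.4 m = 15.6 m.

15.6 m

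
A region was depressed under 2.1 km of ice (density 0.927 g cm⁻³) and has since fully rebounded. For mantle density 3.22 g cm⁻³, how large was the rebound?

0.605 km

Removing the load lets mantle flow back in; uplift u satisfies ρ_ice t = ρ_m u.
u = t ρ_ice/ρ_m = 2.1 km × 0.927/3.22 = 0.605 km.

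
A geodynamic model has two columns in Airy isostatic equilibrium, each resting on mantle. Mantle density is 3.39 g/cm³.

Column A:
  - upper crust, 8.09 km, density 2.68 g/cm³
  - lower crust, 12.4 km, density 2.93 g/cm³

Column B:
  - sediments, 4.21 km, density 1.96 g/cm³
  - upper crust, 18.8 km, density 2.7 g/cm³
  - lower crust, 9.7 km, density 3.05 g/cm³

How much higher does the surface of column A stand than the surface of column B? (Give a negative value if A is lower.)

For any compensation level in the mantle, the mantle terms cancel and isostasy reduces to e = (Σt_A − Σt_B) − (Σ(ρt)_A − Σ(ρt)_B) / ρ_m.
Σt_A = 20.49 km; Σt_B = 32.71 km; Σ(ρt)_A = 58.0132; Σ(ρt)_B = 88.5966 (in km·g/cm³).
e = (20.49 − 32.71) − (58.0132 − 88.5966) / 3.39 = −3.2 km.

−3.2 km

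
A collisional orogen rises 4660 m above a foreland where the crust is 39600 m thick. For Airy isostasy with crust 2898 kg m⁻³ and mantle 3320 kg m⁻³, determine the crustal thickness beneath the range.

Root depth r = h ρ_c / (ρ_m − ρ_c) = 4660 m × 2898 / 422 = 32000 m.
Total thickness = T + h + r = 39600 m + 4660 m + 32000 m = 76300 m.

76300 m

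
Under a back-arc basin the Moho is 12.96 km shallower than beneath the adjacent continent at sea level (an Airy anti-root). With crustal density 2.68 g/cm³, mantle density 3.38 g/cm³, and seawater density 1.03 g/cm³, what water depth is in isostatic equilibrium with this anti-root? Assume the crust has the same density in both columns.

5.5 km

Replacing a thickness d of crust by seawater at the top must be balanced by replacing crust with mantle at the base: d (ρ_c − ρ_w) = a (ρ_m − ρ_c).
d = a (ρ_m − ρ_c)/(ρ_c − ρ_w) = 12.96 km × 0.7/1.65 = 5.5 km.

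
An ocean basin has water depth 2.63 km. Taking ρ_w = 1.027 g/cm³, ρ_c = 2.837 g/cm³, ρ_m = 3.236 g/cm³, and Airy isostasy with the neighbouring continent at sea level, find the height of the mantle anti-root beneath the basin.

For local isostatic compensation: replacing crust with seawater at the top is compensated by replacing crust with mantle at the base: d (ρ_c − ρ_w) = a (ρ_m − ρ_c).
a = d (ρ_c − ρ_w)/(ρ_m − ρ_c) = 2.63 km × 1.81/0.399 = 11.9 km.

11.9 km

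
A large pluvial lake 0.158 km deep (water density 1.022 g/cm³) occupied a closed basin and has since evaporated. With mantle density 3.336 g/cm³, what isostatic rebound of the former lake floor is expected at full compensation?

0.0484 km

u = d ρ_w/ρ_m = 0.158 km × 1.022/3.336 = 0.0484 km.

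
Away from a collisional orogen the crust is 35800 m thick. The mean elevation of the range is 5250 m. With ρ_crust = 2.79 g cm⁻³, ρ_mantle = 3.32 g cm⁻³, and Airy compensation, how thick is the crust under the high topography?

Root depth r = h ρ_c / (ρ_m − ρ_c) = 5250 m × 2.79 / 0.53 = 27640 m.
Total thickness = T + h + r = 35800 m + 5250 m + 27640 m = 68700 m.

68700 m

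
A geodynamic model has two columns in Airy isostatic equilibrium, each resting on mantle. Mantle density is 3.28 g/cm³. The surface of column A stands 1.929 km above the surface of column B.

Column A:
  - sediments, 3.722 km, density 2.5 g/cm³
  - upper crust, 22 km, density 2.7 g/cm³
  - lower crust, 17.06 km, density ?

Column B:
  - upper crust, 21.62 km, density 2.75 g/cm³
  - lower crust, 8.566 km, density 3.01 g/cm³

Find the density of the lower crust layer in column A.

3.02 g/cm³

Take the compensation level at the base of the deeper column (depth z_c below the surface of column A) and equate Σ ρ_i t_i down to z_c; mantle fills any gap and the z_c terms cancel.
Column A: 3.722×2.5 + 22×2.7 + 17.06×ρ + (z_c − 42.782)×3.28
Column B: 1.929×0 + 21.62×2.75 + 8.566×3.01 + (z_c − 1.929 − 30.186)×3.28
The z_c×3.28 term appears on both sides and cancels. Collect the known terms of each column as K = Σ(ρt)_known − 3.28 × (depth of known layers): K_A = 68.705 − 3.28×42.782 = −71.61996; K_B = 85.23866 − 3.28×(1.929 + 30.186) = −20.09854.
Balance: K_A + 17.06×ρ = K_B, so ρ = (K_B − K_A)/17.06 = 51.5214/17.06 = 3.02 g/cm³.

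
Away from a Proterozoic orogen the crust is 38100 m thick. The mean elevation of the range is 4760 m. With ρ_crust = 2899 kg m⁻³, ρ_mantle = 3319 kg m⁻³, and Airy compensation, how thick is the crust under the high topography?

75700 m

Root depth r = h ρ_c / (ρ_m − ρ_c) = 4760 m × 2899 / 420 = 32860 m.
Total thickness = T + h + r = 38100 m + 4760 m + 32860 m = 75700 m.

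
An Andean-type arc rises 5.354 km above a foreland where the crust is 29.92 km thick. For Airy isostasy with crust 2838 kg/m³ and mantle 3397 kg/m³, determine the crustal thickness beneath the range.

62.5 km

Root depth r = h ρ_c / (ρ_m − ρ_c) = 5.354 km × 2838 / 559 = 27.18 km.
Total thickness = T + h + r = 29.92 km + 5.354 km + 27.18 km = 62.5 km.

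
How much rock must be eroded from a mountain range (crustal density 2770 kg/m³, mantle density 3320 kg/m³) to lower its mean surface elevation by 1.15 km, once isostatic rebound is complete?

Net drop Δ = e − u = e − e ρ_c/ρ_m = e (ρ_m − ρ_c)/ρ_m.
e = Δ ρ_m/(ρ_m − ρ_c) = 1.15 km × 3320/550 = 6.94 km.

6.94 km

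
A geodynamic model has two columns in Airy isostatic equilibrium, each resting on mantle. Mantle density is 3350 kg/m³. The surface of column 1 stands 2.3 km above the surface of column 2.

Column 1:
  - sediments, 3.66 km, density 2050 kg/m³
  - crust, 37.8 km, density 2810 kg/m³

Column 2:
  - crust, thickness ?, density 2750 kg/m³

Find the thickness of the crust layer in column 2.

Take the compensation level at the base of the deeper column (depth z_c below the surface of column 1) and equate Σ ρ_i t_i down to z_c; mantle fills any gap and the z_c terms cancel.
Column 1: 3.66×2050 + 37.8×2810 + (z_c − 41.46)×3350
Column 2: 2.3×0 + x×2750 + (z_c − 2.3 − 0 − x)×3350
The z_c×3350 term appears on both sides and cancels. Collect the known terms of each column as K = Σ(ρt)_known − 3350 × (depth of known layers): K_1 = 113721 − 3350×41.46 = −25170; K_2 = 0 − 3350×(2.3 + 0) = −7705.
Balance: K_1 = K_2 − x×(3350 − 2750), so x = (K_2 − K_1)/(3350 − 2750) = 17465/600 = 29.1 km.

29.1 km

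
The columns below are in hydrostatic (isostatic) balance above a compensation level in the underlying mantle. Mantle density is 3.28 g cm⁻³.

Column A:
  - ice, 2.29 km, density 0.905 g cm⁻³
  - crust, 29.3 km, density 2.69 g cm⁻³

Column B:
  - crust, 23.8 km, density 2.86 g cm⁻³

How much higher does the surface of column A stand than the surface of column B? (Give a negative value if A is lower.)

For any compensation level in the mantle, the mantle terms cancel and isostasy reduces to e = (Σt_A − Σt_B) − (Σ(ρt)_A − Σ(ρt)_B) / ρ_m.
Σt_A = 31.59 km; Σt_B = 23.8 km; Σ(ρt)_A = 80.88945; Σ(ρt)_B = 68.068 (in km·g cm⁻³).
e = (31.59 − 23.8) − (80.88945 − 68.068) / 3.28 = 3.88 km.

3.88 km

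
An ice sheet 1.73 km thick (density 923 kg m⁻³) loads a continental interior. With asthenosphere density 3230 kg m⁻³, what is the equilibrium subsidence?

Equating mass per unit area of the two columns: the ice load ρ_ice t is balanced by mantle displaced below, ρ_m s.
s = t ρ_ice / ρ_m = 1.73 km × 923/3230 = 0.494 km.

0.494 km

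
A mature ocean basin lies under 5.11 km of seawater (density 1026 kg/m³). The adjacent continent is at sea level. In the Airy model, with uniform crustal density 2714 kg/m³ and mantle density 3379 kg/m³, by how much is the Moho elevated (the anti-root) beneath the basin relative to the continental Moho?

13 km

For local isostatic compensation: replacing crust with seawater at the top is compensated by replacing crust with mantle at the base: d (ρ_c − ρ_w) = a (ρ_m − ρ_c).
a = d (ρ_c − ρ_w)/(ρ_m − ρ_c) = 5.11 km × 1688/665 = 13 km.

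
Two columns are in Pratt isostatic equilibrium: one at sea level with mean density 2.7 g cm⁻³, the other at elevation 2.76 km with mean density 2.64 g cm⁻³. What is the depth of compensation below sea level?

ρ_ref D = ρ (D + h) → D (ρ_ref − ρ) = ρ h.
D = ρ h/(ρ_ref − ρ) = 2.64 × 2.76 km/(2.7 − 2.64) = 121 km.

121 km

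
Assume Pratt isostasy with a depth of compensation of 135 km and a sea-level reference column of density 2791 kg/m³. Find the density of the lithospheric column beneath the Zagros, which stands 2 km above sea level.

2750 kg/m³

Pratt balance: ρ_ref D = ρ (D + h).
ρ = ρ_ref D/(D + h) = 2791 × 135 km/(135 km + 2 km) = 2750 kg/m³.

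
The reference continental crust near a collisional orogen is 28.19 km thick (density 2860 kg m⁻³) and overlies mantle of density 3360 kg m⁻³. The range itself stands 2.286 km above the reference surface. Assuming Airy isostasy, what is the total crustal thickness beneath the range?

Root depth r = h ρ_c / (ρ_m − ρ_c) = 2.286 km × 2860 / 500 = 13.08 km.
Total thickness = T + h + r = 28.19 km + 2.286 km + 13.08 km = 43.6 km.

43.6 km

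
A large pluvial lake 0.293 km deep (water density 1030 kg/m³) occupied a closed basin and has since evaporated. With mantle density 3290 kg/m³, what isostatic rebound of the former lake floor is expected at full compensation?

u = d ρ_w/ρ_m = 0.293 km × 1030/3290 = 0.0917 km.

0.0917 km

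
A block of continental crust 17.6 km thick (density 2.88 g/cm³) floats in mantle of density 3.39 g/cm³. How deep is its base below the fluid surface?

Draft d = t ρ_obj/ρ_fluid = 17.6 km × 2.88/3.39 = 15 km.

15 km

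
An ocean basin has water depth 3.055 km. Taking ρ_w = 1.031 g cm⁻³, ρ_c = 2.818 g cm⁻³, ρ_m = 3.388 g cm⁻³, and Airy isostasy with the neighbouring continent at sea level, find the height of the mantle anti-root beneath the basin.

9.58 km

Equating mass per unit area of the two columns: replacing crust with seawater at the top is compensated by replacing crust with mantle at the base: d (ρ_c − ρ_w) = a (ρ_m − ρ_c).
a = d (ρ_c − ρ_w)/(ρ_m − ρ_c) = 3.055 km × 1.787/0.57 = 9.58 km.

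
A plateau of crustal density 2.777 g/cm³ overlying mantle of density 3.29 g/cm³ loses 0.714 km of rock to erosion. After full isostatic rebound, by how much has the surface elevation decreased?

Rebound u = e ρ_c/ρ_m = 0.714 km × 2.777/3.29 = 0.6027 km.
Net surface drop = e − u = 0.714 km − 0.6027 km = e (ρ_m − ρ_c)/ρ_m = 0.111 km.

0.111 km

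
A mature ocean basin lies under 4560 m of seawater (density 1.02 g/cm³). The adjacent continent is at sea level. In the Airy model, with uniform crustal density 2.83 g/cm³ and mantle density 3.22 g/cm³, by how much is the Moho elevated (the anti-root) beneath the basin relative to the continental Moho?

21200 m

By Archimedes' principle applied to the lithosphere: replacing crust with seawater at the top is compensated by replacing crust with mantle at the base: d (ρ_c − ρ_w) = a (ρ_m − ρ_c).
a = d (ρ_c − ρ_w)/(ρ_m − ρ_c) = 4560 m × 1.81/0.39 = 21200 m.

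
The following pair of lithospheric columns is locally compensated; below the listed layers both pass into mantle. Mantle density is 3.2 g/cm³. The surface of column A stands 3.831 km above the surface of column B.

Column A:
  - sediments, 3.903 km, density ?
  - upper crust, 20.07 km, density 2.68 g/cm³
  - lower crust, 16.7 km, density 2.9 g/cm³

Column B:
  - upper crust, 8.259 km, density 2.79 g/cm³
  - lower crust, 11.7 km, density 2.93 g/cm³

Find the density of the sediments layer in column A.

2.34 g/cm³

Take the compensation level at the base of the deeper column (depth z_c below the surface of column A) and equate Σ ρ_i t_i down to z_c; mantle fills any gap and the z_c terms cancel.
Column A: 3.903×ρ + 20.07×2.68 + 16.7×2.9 + (z_c − 40.673)×3.2
Column B: 3.831×0 + 8.259×2.79 + 11.7×2.93 + (z_c − 3.831 − 19.959)×3.2
The z_c×3.2 term appears on both sides and cancels. Collect the known terms of each column as K = Σ(ρt)_known − 3.2 × (depth of known layers): K_A = 102.2176 − 3.2×40.673 = −27.936; K_B = 57.32361 − 3.2×(3.831 + 19.959) = −18.80439.
Balance: K_A + 3.903×ρ = K_B, so ρ = (K_B − K_A)/3.903 = 9.13161/3.903 = 2.34 g/cm³.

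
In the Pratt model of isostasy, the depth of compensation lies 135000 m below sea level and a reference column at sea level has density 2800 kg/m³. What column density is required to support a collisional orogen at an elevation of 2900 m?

2740 kg/m³

Pratt balance: ρ_ref D = ρ (D + h).
ρ = ρ_ref D/(D + h) = 2800 × 135000 m/(135000 m + 2900 m) = 2740 kg/m³.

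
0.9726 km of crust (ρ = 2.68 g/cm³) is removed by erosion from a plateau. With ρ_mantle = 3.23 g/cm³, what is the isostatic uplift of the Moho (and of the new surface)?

0.807 km

Unloading: uplift u = e ρ_c/ρ_m = 0.9726 km × 2.68/3.23 = 0.807 km.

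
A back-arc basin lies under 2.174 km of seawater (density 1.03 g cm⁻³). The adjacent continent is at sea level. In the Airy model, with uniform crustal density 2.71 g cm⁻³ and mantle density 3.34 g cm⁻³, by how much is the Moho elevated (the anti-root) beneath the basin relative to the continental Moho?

5.8 km

In Airy isostatic equilibrium: replacing crust with seawater at the top is compensated by replacing crust with mantle at the base: d (ρ_c − ρ_w) = a (ρ_m − ρ_c).
a = d (ρ_c − ρ_w)/(ρ_m − ρ_c) = 2.174 km × 1.68/0.63 = 5.8 km.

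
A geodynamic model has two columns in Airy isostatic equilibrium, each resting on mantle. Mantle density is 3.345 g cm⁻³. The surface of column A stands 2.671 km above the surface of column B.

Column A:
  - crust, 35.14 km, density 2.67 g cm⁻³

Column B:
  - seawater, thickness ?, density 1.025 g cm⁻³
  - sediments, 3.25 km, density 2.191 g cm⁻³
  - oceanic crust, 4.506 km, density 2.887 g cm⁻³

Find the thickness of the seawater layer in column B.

3.87 km

Take the compensation level at the base of the deeper column (depth z_c below the surface of column A) and equate Σ ρ_i t_i down to z_c; mantle fills any gap and the z_c terms cancel.
Column A: 35.14×2.67 + (z_c − 35.14)×3.345
Column B: 2.671×0 + x×1.025 + 3.25×2.191 + 4.506×2.887 + (z_c − 2.671 − 7.756 − x)×3.345
The z_c×3.345 term appears on both sides and cancels. Collect the known terms of each column as K = Σ(ρt)_known − 3.345 × (depth of known layers): K_A = 93.8238 − 3.345×35.14 = −23.7195; K_B = 20.129572 − 3.345×(2.671 + 7.756) = −14.748743.
Balance: K_A = K_B − x×(3.345 − 1.025), so x = (K_B − K_A)/(3.345 − 1.025) = 8.97076/2.32 = 3.87 km.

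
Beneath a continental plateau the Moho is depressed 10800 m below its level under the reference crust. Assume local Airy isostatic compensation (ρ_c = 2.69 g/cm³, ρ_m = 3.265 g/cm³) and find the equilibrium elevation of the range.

Balancing pressure at the compensation depth: ρ_c h = (ρ_m − ρ_c) r.
h = r (ρ_m − ρ_c) / ρ_c = 10800 m × (3.265 − 2.69) / 2.69 = 2310 m.

2310 m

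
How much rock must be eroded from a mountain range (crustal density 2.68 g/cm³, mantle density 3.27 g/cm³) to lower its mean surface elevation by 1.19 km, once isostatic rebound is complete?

Net drop Δ = e − u = e − e ρ_c/ρ_m = e (ρ_m − ρ_c)/ρ_m.
e = Δ ρ_m/(ρ_m − ρ_c) = 1.19 km × 3.27/0.59 = 6.6 km.

6.6 km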